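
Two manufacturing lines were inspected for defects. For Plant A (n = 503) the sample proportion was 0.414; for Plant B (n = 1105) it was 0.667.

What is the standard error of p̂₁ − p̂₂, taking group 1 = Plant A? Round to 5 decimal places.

SE₁ = √(p̂₁(1−p̂₁)/n₁) = √(0.4140·0.5860/503) = 0.02196; SE₂ = √(0.6670·0.3330/1105) = 0.01418.
Independent samples: SE of the difference = √(SE₁² + SE₂²) = √(0.0004822416 + 0.0002010724) = 0.02614.

0.02614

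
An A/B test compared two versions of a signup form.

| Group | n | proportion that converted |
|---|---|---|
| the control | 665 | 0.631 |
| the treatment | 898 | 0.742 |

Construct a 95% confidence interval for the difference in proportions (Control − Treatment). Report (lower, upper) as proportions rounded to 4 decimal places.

The two standard errors are √(0.6310×0.3690/665) = 0.01871 and √(0.7420×0.2580/898) = 0.01460.
Because the samples are independent, SE_diff = √(0.01871² + 0.01460²) = 0.02373.
Using z* = 1.960 for 95%, ME = 1.960 × 0.02373 = 0.04651.
p̂₁ − p̂₂ = -0.1110; interval -0.1110 ± 0.04651 gives (-0.1575, -0.0645).

(-0.1575, -0.0645)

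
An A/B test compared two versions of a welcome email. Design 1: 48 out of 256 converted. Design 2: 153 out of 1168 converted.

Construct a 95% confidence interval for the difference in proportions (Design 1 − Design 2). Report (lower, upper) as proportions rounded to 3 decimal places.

First, p̂₁ = 48/256 = 0.1875; p̂₂ = 153/1168 = 0.1310.
The two standard errors are √(0.1875×0.8125/256) = 0.02439 and √(0.1310×0.8690/1168) = 0.00987.
Because the samples are independent, SE_diff = √(0.02439² + 0.00987²) = 0.02631.
Using z* = 1.960 for 95%, ME = 1.960 × 0.02631 = 0.05157.
p̂₁ − p̂₂ = 0.0565; interval 0.0565 ± 0.05157 gives (0.005, 0.108).

(0.005, 0.108)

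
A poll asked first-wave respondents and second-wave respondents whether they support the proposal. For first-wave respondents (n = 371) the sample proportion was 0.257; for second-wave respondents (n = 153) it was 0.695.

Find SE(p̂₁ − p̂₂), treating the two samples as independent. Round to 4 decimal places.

The two standard errors are √(0.2570×0.7430/371) = 0.02269 and √(0.6950×0.3050/153) = 0.03722.
Because the samples are independent, SE_diff = √(0.02269² + 0.03722²) = 0.04359.

0.0436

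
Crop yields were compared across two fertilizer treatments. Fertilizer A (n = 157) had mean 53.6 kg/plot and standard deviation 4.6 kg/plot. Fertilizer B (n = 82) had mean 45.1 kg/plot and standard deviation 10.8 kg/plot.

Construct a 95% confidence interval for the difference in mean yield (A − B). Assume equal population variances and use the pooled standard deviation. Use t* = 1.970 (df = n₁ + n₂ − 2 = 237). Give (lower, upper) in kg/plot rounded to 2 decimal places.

(6.53, 10.47)

s_p = √[((n₁−1)s₁² + (n₂−1)s₂²)/(n₁+n₂−2)] = √[(156·4.6² + 81·10.8²)/237] = 7.3343.
SE = 7.3343·√(1/157 + 1/82) = 0.9993.
With t* = 1.970, margin = 1.970 × 0.9993 = 1.9686.
x̄₁ − x̄₂ = 53.6 − 45.1 = 8.5000; interval 8.5000 ± 1.9686 = (6.53, 10.47).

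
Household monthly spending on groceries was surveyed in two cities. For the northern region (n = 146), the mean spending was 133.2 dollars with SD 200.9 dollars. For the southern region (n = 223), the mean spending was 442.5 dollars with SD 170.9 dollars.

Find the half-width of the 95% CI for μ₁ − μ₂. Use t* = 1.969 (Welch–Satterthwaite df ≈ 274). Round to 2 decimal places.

Standard errors of each mean: 200.9/√146 = 16.6266 and 170.9/√223 = 11.4443.
SE(x̄₁ − x̄₂) = √(16.6266² + 11.4443²) = 20.1845 for independent samples with unequal variances.
With t* = 1.969, the margin is 1.969 × 20.1845 = 39.7433.

39.74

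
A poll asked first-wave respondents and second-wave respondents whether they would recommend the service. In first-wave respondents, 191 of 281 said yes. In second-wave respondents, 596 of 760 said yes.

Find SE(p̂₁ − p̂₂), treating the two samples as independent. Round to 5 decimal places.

0.03158

p̂₁ = 191/281 = 0.6797 and p̂₂ = 596/760 = 0.7842.
SE₁ = √(p̂₁(1−p̂₁)/n₁) = √(0.6797·0.3203/281) = 0.02783; SE₂ = √(0.7842·0.2158/760) = 0.01492.
Independent samples: SE of the difference = √(SE₁² + SE₂²) = √(0.0007745089 + 0.0002226064) = 0.03158.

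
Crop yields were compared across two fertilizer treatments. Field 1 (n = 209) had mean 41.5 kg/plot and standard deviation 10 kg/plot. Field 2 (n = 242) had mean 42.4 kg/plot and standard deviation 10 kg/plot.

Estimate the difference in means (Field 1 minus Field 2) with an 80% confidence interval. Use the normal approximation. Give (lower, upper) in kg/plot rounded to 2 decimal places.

SE₁ = s₁/√n₁ = 10/√209 = 0.6917; SE₂ = 10/√242 = 0.6428.
Independent samples, unequal variances: SE_diff = √(SE₁² + SE₂²) = √(0.47844889 + 0.41319184) = 0.9443.
z* = 1.282, so margin of error = 1.282 × 0.9443 = 1.2106.
Difference in means = 41.5 − 42.4 = -0.9000.
-0.9000 ± 1.2106 → (-2.11, 0.31).

(-2.11, 0.31)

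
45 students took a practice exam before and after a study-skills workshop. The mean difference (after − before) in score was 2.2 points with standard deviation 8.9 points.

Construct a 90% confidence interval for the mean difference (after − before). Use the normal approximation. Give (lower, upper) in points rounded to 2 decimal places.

This is a matched-pairs design, so SE = s_d/√n = 8.9/√45 = 1.3267.
Margin = 1.645 × 1.3267 = 2.1824; the interval is 2.2 ± 2.1824 = (0.02, 4.38).

(0.02, 4.38)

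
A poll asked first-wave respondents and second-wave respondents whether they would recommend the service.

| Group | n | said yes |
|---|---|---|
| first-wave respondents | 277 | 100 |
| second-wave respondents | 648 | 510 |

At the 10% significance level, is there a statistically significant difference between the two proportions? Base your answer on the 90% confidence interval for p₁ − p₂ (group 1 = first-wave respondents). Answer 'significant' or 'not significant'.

p̂₁ = 100/277 = 0.3610 and p̂₂ = 510/648 = 0.7870.
SE₁ = √(p̂₁(1−p̂₁)/n₁) = √(0.3610·0.6390/277) = 0.02886; SE₂ = √(0.7870·0.2130/648) = 0.01608.
Independent samples: SE of the difference = √(SE₁² + SE₂²) = √(0.0008328996 + 0.0002585664) = 0.03304.
z* for 90% confidence is 1.645, so the margin of error is 1.645 × 0.03304 = 0.05435.
Point estimate p̂₁ − p̂₂ = 0.3610 − 0.7870 = -0.4260.
-0.4260 ± 0.05435 → (-0.48035, -0.37165).
The interval (-0.48035, -0.37165) does not contain 0, so the difference is significant.

significant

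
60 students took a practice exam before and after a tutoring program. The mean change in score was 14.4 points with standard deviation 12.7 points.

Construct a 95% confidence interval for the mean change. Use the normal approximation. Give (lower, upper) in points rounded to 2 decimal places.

Paired design: SE = s_d/√n = 12.7/√60 = 1.6396.
z* = 1.960; margin of error = 1.960 × 1.6396 = 3.2136.
14.4 ± 3.2136 → (11.19, 17.61).

(11.19, 17.61)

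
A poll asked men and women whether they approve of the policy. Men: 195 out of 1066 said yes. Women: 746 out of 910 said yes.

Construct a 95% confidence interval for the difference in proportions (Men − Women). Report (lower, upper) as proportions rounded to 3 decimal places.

(-0.671, -0.603)

Sample proportions: 195/1066 = 0.1829, 746/910 = 0.8198.
Each SE is √(p̂(1−p̂)/n): √(0.1829·0.8171/1066) = 0.01184 and √(0.8198·0.1802/910) = 0.01274.
SE(p̂₁ − p̂₂) = √(SE₁² + SE₂²) = √(0.0001401856 + 0.0001623076) = 0.01739, since the two samples are independent.
At 95% confidence z* = 1.960; margin = 1.960 × 0.01739 = 0.03408.
The difference is 0.1829 − 0.8198 = -0.6369, so the interval is -0.6369 ± 0.03408 = (-0.671, -0.603).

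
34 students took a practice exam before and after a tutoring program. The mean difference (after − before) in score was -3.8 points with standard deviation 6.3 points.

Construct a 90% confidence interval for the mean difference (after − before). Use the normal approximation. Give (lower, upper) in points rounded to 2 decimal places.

This is a matched-pairs design, so SE = s_d/√n = 6.3/√34 = 1.0804.
Margin = 1.645 × 1.0804 = 1.7773; the interval is -3.8 ± 1.7773 = (-5.58, -2.02).

(-5.58, -2.02)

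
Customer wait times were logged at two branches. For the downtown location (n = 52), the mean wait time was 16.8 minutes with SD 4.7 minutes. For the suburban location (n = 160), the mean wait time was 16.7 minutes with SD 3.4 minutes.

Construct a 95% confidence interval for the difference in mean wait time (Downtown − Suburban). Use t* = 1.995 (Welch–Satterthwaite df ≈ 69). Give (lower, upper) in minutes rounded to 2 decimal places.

(-1.31, 1.51)

SE₁ = s₁/√n₁ = 4.7/√52 = 0.6518; SE₂ = 3.4/√160 = 0.2688.
Independent samples, unequal variances: SE_diff = √(SE₁² + SE₂²) = √(0.42484324 + 0.07225344) = 0.7051.
t* = 1.995, so margin of error = 1.995 × 0.7051 = 1.4067.
Difference in means = 16.8 − 16.7 = 0.1000.
0.1000 ± 1.4067 → (-1.31, 1.51).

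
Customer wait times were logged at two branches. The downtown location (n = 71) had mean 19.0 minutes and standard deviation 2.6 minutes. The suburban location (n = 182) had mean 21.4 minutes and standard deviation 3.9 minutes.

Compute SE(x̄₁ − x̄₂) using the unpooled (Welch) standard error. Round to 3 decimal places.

Standard errors of each mean: 2.6/√71 = 0.3086 and 3.9/√182 = 0.2891.
SE(x̄₁ − x̄₂) = √(0.3086² + 0.2891²) = 0.4229 for independent samples with unequal variances.

0.423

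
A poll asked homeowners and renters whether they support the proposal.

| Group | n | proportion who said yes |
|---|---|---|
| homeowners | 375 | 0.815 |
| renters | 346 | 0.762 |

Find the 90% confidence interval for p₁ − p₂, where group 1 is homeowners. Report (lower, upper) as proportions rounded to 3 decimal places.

(0.003, 0.103)

The two standard errors are √(0.8150×0.1850/375) = 0.02005 and √(0.7620×0.2380/346) = 0.02289.
Because the samples are independent, SE_diff = √(0.02005² + 0.02289²) = 0.03043.
Using z* = 1.645 for 90%, ME = 1.645 × 0.03043 = 0.05006.
p̂₁ − p̂₂ = 0.0530; interval 0.0530 ± 0.05006 gives (0.003, 0.103).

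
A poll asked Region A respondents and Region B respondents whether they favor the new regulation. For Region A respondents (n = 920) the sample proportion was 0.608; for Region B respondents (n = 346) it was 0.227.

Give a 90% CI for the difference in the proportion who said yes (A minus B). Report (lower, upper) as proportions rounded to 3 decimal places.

(0.335, 0.427)

Each SE is √(p̂(1−p̂)/n): √(0.6080·0.3920/920) = 0.01610 and √(0.2270·0.7730/346) = 0.02252.
SE(p̂₁ − p̂₂) = √(SE₁² + SE₂²) = √(0.00025921 + 0.0005071504) = 0.02768, since the two samples are independent.
At 90% confidence z* = 1.645; margin = 1.645 × 0.02768 = 0.04553.
The difference is 0.6080 − 0.2270 = 0.3810, so the interval is 0.3810 ± 0.04553 = (0.335, 0.427).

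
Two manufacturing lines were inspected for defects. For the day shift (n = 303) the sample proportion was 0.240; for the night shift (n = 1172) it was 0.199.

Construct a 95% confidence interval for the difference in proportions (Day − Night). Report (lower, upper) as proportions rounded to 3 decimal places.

The two standard errors are √(0.2400×0.7600/303) = 0.02454 and √(0.1990×0.8010/1172) = 0.01166.
Because the samples are independent, SE_diff = √(0.02454² + 0.01166²) = 0.02717.
Using z* = 1.960 for 95%, ME = 1.960 × 0.02717 = 0.05325.
p̂₁ − p̂₂ = 0.0410; interval 0.0410 ± 0.05325 gives (-0.012, 0.094).

(-0.012, 0.094)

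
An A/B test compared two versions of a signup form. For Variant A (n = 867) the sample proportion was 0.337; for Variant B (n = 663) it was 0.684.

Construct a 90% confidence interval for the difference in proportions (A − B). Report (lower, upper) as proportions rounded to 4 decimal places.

(-0.3867, -0.3073)

The two standard errors are √(0.3370×0.6630/867) = 0.01605 and √(0.6840×0.3160/663) = 0.01806.
Because the samples are independent, SE_diff = √(0.01605² + 0.01806²) = 0.02416.
Using z* = 1.645 for 90%, ME = 1.645 × 0.02416 = 0.03974.
p̂₁ − p̂₂ = -0.3470; interval -0.3470 ± 0.03974 gives (-0.3867, -0.3073).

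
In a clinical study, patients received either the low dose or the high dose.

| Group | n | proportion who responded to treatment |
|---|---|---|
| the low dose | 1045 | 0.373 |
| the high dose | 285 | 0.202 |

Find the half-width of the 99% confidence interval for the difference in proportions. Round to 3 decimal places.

0.072

Each SE is √(p̂(1−p̂)/n): √(0.3730·0.6270/1045) = 0.01496 and √(0.2020·0.7980/285) = 0.02378.
SE(p̂₁ − p̂₂) = √(SE₁² + SE₂²) = √(0.0002238016 + 0.0005654884) = 0.02809, since the two samples are independent.
At 99% confidence z* = 2.576; margin = 2.576 × 0.02809 = 0.07236.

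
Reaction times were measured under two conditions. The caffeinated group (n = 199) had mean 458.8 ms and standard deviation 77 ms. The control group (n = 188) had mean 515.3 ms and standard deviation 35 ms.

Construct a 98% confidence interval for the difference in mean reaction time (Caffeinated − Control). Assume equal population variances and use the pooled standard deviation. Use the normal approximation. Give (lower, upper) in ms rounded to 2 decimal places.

Pooled variance s_p² = [198·77² + 187·35²] / (199+188−2) = 3644.2000, so s_p = 60.3672.
SE_diff = s_p·√(1/n₁ + 1/n₂) = 60.3672·√(1/199 + 1/188) = 6.1398.
z* = 2.326; margin = 2.326 × 6.1398 = 14.2812.
Difference = 458.8 − 515.3 = -56.5000.
-56.5000 ± 14.2812 → (-70.78, -42.22).

(-70.78, -42.22)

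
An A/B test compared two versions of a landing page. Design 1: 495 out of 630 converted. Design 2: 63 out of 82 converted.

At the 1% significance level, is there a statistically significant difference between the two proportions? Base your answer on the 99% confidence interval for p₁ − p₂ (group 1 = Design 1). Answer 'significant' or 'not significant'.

not significant

Sample proportions: 495/630 = 0.7857, 63/82 = 0.7683.
Each SE is √(p̂(1−p̂)/n): √(0.7857·0.2143/630) = 0.01635 and √(0.7683·0.2317/82) = 0.04659.
SE(p̂₁ − p̂₂) = √(SE₁² + SE₂²) = √(0.0002673225 + 0.0021706281) = 0.04938, since the two samples are independent.
At 99% confidence z* = 2.576; margin = 2.576 × 0.04938 = 0.12720.
The difference is 0.7857 − 0.7683 = 0.0174, so the interval is 0.0174 ± 0.12720 = (-0.10980, 0.14460).
The interval (-0.10980, 0.14460) contains 0, so the difference is not significant.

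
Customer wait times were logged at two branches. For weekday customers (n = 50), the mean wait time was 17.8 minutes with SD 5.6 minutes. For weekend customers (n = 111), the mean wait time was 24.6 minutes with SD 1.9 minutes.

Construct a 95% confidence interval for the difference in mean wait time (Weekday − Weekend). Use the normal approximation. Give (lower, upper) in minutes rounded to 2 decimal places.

Standard errors of each mean: 5.6/√50 = 0.7920 and 1.9/√111 = 0.1803.
SE(x̄₁ − x̄₂) = √(0.7920² + 0.1803²) = 0.8123 for independent samples with unequal variances.
With z* = 1.960, the margin is 1.960 × 0.8123 = 1.5921.
x̄₁ − x̄₂ = 17.8 − 24.6 = -6.8000; the interval is -6.8000 ± 1.5921 = (-8.39, -5.21).

(-8.39, -5.21)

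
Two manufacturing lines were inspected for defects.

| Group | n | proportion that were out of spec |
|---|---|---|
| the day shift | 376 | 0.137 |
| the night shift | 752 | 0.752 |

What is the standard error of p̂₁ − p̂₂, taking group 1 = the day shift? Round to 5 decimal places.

0.02372

SE₁ = √(p̂₁(1−p̂₁)/n₁) = √(0.1370·0.8630/376) = 0.01773; SE₂ = √(0.7520·0.2480/752) = 0.01575.
Independent samples: SE of the difference = √(SE₁² + SE₂²) = √(0.0003143529 + 0.0002480625) = 0.02372.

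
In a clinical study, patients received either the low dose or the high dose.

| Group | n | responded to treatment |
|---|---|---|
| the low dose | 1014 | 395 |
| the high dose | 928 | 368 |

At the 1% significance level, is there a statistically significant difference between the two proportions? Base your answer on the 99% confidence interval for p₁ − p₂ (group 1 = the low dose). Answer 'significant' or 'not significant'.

Sample proportions: 395/1014 = 0.3895, 368/928 = 0.3966.
Each SE is √(p̂(1−p̂)/n): √(0.3895·0.6105/1014) = 0.01531 and √(0.3966·0.6034/928) = 0.01606.
SE(p̂₁ − p̂₂) = √(SE₁² + SE₂²) = √(0.0002343961 + 0.0002579236) = 0.02219, since the two samples are independent.
At 99% confidence z* = 2.576; margin = 2.576 × 0.02219 = 0.05716.
The difference is 0.3895 − 0.3966 = -0.0071, so the interval is -0.0071 ± 0.05716 = (-0.06426, 0.05006).
The interval (-0.06426, 0.05006) contains 0, so the difference is not significant.

not significant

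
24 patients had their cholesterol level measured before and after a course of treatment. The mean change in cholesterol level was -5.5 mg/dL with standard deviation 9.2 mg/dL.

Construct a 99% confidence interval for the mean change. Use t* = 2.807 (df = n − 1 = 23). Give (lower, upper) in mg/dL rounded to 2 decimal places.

(-10.77, -0.23)

Paired design: SE = s_d/√n = 9.2/√24 = 1.8779.
t* = 2.807; margin of error = 2.807 × 1.8779 = 5.2713.
-5.5 ± 5.2713 → (-10.77, -0.23).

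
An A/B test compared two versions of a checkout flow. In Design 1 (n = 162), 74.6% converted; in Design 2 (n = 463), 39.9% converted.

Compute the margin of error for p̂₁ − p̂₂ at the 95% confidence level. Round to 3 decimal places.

SE₁ = √(p̂₁(1−p̂₁)/n₁) = √(0.7460·0.2540/162) = 0.03420; SE₂ = √(0.3990·0.6010/463) = 0.02276.
Independent samples: SE of the difference = √(SE₁² + SE₂²) = √(0.00116964 + 0.0005180176) = 0.04108.
z* for 95% confidence is 1.960, so the margin of error is 1.960 × 0.04108 = 0.08052.

0.081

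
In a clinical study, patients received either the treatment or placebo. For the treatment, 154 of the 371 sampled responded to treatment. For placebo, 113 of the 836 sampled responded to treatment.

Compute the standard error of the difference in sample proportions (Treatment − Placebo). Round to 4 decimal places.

First, p̂₁ = 154/371 = 0.4151; p̂₂ = 113/836 = 0.1352.
The two standard errors are √(0.4151×0.5849/371) = 0.02558 and √(0.1352×0.8648/836) = 0.01183.
Because the samples are independent, SE_diff = √(0.02558² + 0.01183²) = 0.02818.

0.0282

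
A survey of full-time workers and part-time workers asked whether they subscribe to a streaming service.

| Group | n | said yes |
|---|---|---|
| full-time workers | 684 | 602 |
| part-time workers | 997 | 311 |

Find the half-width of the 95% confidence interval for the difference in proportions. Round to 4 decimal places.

First, p̂₁ = 602/684 = 0.8801; p̂₂ = 311/997 = 0.3119.
The two standard errors are √(0.8801×0.1199/684) = 0.01242 and √(0.3119×0.6881/997) = 0.01467.
Because the samples are independent, SE_diff = √(0.01242² + 0.01467²) = 0.01922.
Using z* = 1.960 for 95%, ME = 1.960 × 0.01922 = 0.03767.

0.0377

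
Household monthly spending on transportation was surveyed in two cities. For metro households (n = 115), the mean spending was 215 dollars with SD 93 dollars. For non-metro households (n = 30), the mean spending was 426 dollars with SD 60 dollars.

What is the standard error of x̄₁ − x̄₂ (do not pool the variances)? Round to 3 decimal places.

Standard errors of each mean: 93/√115 = 8.6723 and 60/√30 = 10.9545.
SE(x̄₁ − x̄₂) = √(8.6723² + 10.9545²) = 13.9718 for independent samples with unequal variances.

13.972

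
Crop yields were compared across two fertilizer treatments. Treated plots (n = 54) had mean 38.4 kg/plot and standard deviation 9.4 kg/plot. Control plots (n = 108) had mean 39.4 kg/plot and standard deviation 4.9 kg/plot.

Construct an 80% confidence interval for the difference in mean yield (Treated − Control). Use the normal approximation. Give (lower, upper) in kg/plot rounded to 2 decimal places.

(-2.75, 0.75)

SE₁ = s₁/√n₁ = 9.4/√54 = 1.2792; SE₂ = 4.9/√108 = 0.4715.
Independent samples, unequal variances: SE_diff = √(SE₁² + SE₂²) = √(1.63635264 + 0.22231225) = 1.3633.
z* = 1.282, so margin of error = 1.282 × 1.3633 = 1.7478.
Difference in means = 38.4 − 39.4 = -1.0000.
-1.0000 ± 1.7478 → (-2.75, 0.75).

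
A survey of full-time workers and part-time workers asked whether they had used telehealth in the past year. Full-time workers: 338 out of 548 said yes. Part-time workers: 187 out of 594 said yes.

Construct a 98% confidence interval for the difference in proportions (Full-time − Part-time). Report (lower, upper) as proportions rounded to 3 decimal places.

(0.236, 0.368)

First, p̂₁ = 338/548 = 0.6168; p̂₂ = 187/594 = 0.3148.
The two standard errors are √(0.6168×0.3832/548) = 0.02077 and √(0.3148×0.6852/594) = 0.01906.
Because the samples are independent, SE_diff = √(0.02077² + 0.01906²) = 0.02819.
Using z* = 2.326 for 98%, ME = 2.326 × 0.02819 = 0.06557.
p̂₁ − p̂₂ = 0.3020; interval 0.3020 ± 0.06557 gives (0.236, 0.368).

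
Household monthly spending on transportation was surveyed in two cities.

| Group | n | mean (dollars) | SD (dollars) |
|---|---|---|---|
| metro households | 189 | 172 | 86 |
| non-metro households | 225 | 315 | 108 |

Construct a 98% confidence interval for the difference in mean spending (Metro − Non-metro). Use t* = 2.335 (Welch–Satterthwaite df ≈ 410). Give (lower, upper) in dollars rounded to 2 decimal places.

Per-group SEs: s₁/√n₁ = 86/√189 = 6.2556, s₂/√n₂ = 108/√225 = 7.2000.
Unpooled SE of the difference: √(39.13253136 + 51.84) = 9.5380.
Margin of error = t* · SE = 2.335 × 9.5380 = 22.2712.
x̄₁ − x̄₂ = 172 − 315 = -143.0000.
CI: -143.0000 ± 22.2712 = (-165.27, -120.73).

(-165.27, -120.73)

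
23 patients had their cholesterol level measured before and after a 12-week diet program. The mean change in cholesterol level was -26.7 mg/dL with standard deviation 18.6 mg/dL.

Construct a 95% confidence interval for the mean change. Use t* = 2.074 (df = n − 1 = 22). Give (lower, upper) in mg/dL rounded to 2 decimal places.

(-34.74, -18.66)

This is a matched-pairs design, so SE = s_d/√n = 18.6/√23 = 3.8784.
Margin = 2.074 × 3.8784 = 8.0438; the interval is -26.7 ± 8.0438 = (-34.74, -18.66).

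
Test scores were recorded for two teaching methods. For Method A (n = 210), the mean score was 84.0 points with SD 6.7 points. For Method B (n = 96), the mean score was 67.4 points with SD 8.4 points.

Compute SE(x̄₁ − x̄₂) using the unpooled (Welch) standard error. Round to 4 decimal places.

Standard errors of each mean: 6.7/√210 = 0.4623 and 8.4/√96 = 0.8573.
SE(x̄₁ − x̄₂) = √(0.4623² + 0.8573²) = 0.9740 for independent samples with unequal variances.

0.9740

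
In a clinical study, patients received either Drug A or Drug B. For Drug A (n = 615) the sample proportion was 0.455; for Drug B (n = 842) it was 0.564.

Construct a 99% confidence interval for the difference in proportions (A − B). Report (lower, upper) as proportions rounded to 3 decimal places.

(-0.177, -0.041)

The two standard errors are √(0.4550×0.5450/615) = 0.02008 and √(0.5640×0.4360/842) = 0.01709.
Because the samples are independent, SE_diff = √(0.02008² + 0.01709²) = 0.02637.
Using z* = 2.576 for 99%, ME = 2.576 × 0.02637 = 0.06793.
p̂₁ − p̂₂ = -0.1090; interval -0.1090 ± 0.06793 gives (-0.177, -0.041).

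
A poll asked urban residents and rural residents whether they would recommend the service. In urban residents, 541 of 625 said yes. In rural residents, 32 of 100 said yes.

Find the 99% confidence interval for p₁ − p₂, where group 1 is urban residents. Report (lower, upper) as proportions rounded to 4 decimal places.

(0.4204, 0.6708)

Sample proportions: 541/625 = 0.8656, 32/100 = 0.3200.
Each SE is √(p̂(1−p̂)/n): √(0.8656·0.1344/625) = 0.01364 and √(0.3200·0.6800/100) = 0.04665.
SE(p̂₁ − p̂₂) = √(SE₁² + SE₂²) = √(0.0001860496 + 0.0021762225) = 0.04860, since the two samples are independent.
At 99% confidence z* = 2.576; margin = 2.576 × 0.04860 = 0.12519.
The difference is 0.8656 − 0.3200 = 0.5456, so the interval is 0.5456 ± 0.12519 = (0.4204, 0.6708).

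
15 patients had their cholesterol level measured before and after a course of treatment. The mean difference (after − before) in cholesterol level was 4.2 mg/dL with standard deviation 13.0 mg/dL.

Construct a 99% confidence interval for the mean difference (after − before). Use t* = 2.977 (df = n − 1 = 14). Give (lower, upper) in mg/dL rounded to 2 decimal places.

(-5.79, 14.19)

This is a matched-pairs design, so SE = s_d/√n = 13.0/√15 = 3.3566.
Margin = 2.977 × 3.3566 = 9.9926; the interval is 4.2 ± 9.9926 = (-5.79, 14.19).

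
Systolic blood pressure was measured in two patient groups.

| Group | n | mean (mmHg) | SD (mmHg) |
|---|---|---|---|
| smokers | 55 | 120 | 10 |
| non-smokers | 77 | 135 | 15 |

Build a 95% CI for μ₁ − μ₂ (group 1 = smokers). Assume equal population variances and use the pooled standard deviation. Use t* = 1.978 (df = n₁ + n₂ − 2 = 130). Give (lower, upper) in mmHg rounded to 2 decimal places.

(-19.59, -10.41)

s_p = √[((n₁−1)s₁² + (n₂−1)s₂²)/(n₁+n₂−2)] = √[(54·10² + 76·15²)/130] = 13.1559.
SE = 13.1559·√(1/55 + 1/77) = 2.3226.
With t* = 1.978, margin = 1.978 × 2.3226 = 4.5941.
x̄₁ − x̄₂ = 120 − 135 = -15.0000; interval -15.0000 ± 4.5941 = (-19.59, -10.41).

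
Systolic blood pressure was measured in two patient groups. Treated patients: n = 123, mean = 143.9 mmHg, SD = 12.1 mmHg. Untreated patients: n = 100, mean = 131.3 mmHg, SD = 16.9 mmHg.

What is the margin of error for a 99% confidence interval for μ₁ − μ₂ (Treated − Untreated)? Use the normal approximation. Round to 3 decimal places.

5.182

SE₁ = s₁/√n₁ = 12.1/√123 = 1.0910; SE₂ = 16.9/√100 = 1.6900.
Independent samples, unequal variances: SE_diff = √(SE₁² + SE₂²) = √(1.190281 + 2.8561) = 2.0116.
z* = 2.576, so margin of error = 2.576 × 2.0116 = 5.1819.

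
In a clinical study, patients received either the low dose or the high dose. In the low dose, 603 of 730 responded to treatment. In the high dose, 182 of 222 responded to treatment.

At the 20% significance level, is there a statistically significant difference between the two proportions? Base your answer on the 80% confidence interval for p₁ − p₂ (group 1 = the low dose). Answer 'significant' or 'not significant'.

Sample proportions: 603/730 = 0.8260, 182/222 = 0.8198.
Each SE is √(p̂(1−p̂)/n): √(0.8260·0.1740/730) = 0.01403 and √(0.8198·0.1802/222) = 0.02580.
SE(p̂₁ − p̂₂) = √(SE₁² + SE₂²) = √(0.0001968409 + 0.00066564) = 0.02937, since the two samples are independent.
At 80% confidence z* = 1.282; margin = 1.282 × 0.02937 = 0.03765.
The difference is 0.8260 − 0.8198 = 0.0062, so the interval is 0.0062 ± 0.03765 = (-0.03145, 0.04385).
The interval (-0.03145, 0.04385) contains 0, so the difference is not significant.

not significant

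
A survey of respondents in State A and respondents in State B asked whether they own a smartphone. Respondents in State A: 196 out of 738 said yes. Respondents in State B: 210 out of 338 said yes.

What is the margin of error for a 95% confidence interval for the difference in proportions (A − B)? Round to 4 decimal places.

0.0607

Sample proportions: 196/738 = 0.2656, 210/338 = 0.6213.
Each SE is √(p̂(1−p̂)/n): √(0.2656·0.7344/738) = 0.01626 and √(0.6213·0.3787/338) = 0.02638.
SE(p̂₁ − p̂₂) = √(SE₁² + SE₂²) = √(0.0002643876 + 0.0006959044) = 0.03099, since the two samples are independent.
At 95% confidence z* = 1.960; margin = 1.960 × 0.03099 = 0.06074.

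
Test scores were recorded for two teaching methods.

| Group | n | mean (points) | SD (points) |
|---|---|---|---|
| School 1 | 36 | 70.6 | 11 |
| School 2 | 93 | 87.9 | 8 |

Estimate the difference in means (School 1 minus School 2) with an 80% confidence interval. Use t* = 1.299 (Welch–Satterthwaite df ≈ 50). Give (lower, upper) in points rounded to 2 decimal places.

SE₁ = s₁/√n₁ = 11/√36 = 1.8333; SE₂ = 8/√93 = 0.8296.
Independent samples, unequal variances: SE_diff = √(SE₁² + SE₂²) = √(3.36098889 + 0.68823616) = 2.0123.
t* = 1.299, so margin of error = 1.299 × 2.0123 = 2.6140.
Difference in means = 70.6 − 87.9 = -17.3000.
-17.3000 ± 2.6140 → (-19.91, -14.69).

(-19.91, -14.69)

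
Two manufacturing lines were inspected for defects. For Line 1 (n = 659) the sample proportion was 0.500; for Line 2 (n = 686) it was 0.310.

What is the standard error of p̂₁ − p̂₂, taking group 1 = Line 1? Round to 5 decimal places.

0.02629

Each SE is √(p̂(1−p̂)/n): √(0.5000·0.5000/659) = 0.01948 and √(0.3100·0.6900/686) = 0.01766.
SE(p̂₁ − p̂₂) = √(SE₁² + SE₂²) = √(0.0003794704 + 0.0003118756) = 0.02629, since the two samples are independent.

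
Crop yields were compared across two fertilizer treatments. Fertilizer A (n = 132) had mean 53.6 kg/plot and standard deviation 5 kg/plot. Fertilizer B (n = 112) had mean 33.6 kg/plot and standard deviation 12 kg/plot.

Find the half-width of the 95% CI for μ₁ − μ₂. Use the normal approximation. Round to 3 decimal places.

2.380

Per-group SEs: s₁/√n₁ = 5/√132 = 0.4352, s₂/√n₂ = 12/√112 = 1.1339.
Unpooled SE of the difference: √(0.18939904 + 1.28572921) = 1.2145.
Margin of error = z* · SE = 1.960 × 1.2145 = 2.3804.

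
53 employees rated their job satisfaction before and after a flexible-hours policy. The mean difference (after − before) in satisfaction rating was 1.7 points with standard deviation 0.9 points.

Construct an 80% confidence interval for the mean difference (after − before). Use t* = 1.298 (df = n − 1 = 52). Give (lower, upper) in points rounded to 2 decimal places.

(1.54, 1.86)

This is a matched-pairs design, so SE = s_d/√n = 0.9/√53 = 0.1236.
Margin = 1.298 × 0.1236 = 0.1604; the interval is 1.7 ± 0.1604 = (1.54, 1.86).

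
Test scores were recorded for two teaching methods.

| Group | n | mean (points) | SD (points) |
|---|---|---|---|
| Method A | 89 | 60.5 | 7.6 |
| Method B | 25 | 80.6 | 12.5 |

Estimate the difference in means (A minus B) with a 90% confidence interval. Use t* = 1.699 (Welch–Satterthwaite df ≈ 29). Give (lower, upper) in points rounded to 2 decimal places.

SE₁ = s₁/√n₁ = 7.6/√89 = 0.8056; SE₂ = 12.5/√25 = 2.5000.
Independent samples, unequal variances: SE_diff = √(SE₁² + SE₂²) = √(0.64899136 + 6.25) = 2.6266.
t* = 1.699, so margin of error = 1.699 × 2.6266 = 4.4626.
Difference in means = 60.5 − 80.6 = -20.1000.
-20.1000 ± 4.4626 → (-24.56, -15.64).

(-24.56, -15.64)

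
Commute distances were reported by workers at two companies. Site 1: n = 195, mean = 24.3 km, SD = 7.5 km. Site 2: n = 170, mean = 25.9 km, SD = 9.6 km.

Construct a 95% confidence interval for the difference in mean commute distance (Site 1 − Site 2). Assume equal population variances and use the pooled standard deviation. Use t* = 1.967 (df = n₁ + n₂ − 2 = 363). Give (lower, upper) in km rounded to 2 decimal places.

s_p = √[((n₁−1)s₁² + (n₂−1)s₂²)/(n₁+n₂−2)] = √[(194·7.5² + 169·9.6²)/363] = 8.5422.
SE = 8.5422·√(1/195 + 1/170) = 0.8963.
With t* = 1.967, margin = 1.967 × 0.8963 = 1.7630.
x̄₁ − x̄₂ = 24.3 − 25.9 = -1.6000; interval -1.6000 ± 1.7630 = (-3.36, 0.16).

(-3.36, 0.16)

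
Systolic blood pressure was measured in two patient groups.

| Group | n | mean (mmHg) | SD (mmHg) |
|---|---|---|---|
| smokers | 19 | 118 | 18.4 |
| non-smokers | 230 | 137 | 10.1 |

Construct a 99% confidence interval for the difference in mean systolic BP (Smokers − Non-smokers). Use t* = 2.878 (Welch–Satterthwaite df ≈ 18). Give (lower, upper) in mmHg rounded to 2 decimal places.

SE₁ = s₁/√n₁ = 18.4/√19 = 4.2212; SE₂ = 10.1/√230 = 0.6660.
Independent samples, unequal variances: SE_diff = √(SE₁² + SE₂²) = √(17.81852944 + 0.443556) = 4.2734.
t* = 2.878, so margin of error = 2.878 × 4.2734 = 12.2988.
Difference in means = 118 − 137 = -19.0000.
-19.0000 ± 12.2988 → (-31.30, -6.70).

(-31.30, -6.70)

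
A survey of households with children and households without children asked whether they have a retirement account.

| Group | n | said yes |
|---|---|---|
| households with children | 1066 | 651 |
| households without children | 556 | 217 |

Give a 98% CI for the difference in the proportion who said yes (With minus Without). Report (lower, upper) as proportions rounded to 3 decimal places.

Sample proportions: 651/1066 = 0.6107, 217/556 = 0.3903.
Each SE is √(p̂(1−p̂)/n): √(0.6107·0.3893/1066) = 0.01493 and √(0.3903·0.6097/556) = 0.02069.
SE(p̂₁ − p̂₂) = √(SE₁² + SE₂²) = √(0.0002229049 + 0.0004280761) = 0.02551, since the two samples are independent.
At 98% confidence z* = 2.326; margin = 2.326 × 0.02551 = 0.05934.
The difference is 0.6107 − 0.3903 = 0.2204, so the interval is 0.2204 ± 0.05934 = (0.161, 0.280).

(0.161, 0.280)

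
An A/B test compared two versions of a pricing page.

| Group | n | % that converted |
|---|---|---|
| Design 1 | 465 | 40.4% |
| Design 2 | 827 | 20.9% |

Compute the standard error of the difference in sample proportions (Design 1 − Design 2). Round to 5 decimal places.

The two standard errors are √(0.4040×0.5960/465) = 0.02276 and √(0.2090×0.7910/827) = 0.01414.
Because the samples are independent, SE_diff = √(0.02276² + 0.01414²) = 0.02679.

0.02679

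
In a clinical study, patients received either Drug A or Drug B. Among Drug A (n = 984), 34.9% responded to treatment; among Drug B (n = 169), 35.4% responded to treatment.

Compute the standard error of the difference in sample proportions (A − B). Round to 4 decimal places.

0.0398

SE₁ = √(p̂₁(1−p̂₁)/n₁) = √(0.3490·0.6510/984) = 0.01520; SE₂ = √(0.3540·0.6460/169) = 0.03679.
Independent samples: SE of the difference = √(SE₁² + SE₂²) = √(0.00023104 + 0.0013535041) = 0.03981.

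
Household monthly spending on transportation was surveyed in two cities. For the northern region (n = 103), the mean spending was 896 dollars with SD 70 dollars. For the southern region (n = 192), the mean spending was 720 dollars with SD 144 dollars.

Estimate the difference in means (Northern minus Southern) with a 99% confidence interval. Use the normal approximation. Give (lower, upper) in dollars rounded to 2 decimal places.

(143.87, 208.13)

SE₁ = s₁/√n₁ = 70/√103 = 6.8973; SE₂ = 144/√192 = 10.3923.
Independent samples, unequal variances: SE_diff = √(SE₁² + SE₂²) = √(47.57274729 + 107.99989929) = 12.4729.
z* = 2.576, so margin of error = 2.576 × 12.4729 = 32.1302.
Difference in means = 896 − 720 = 176.0000.
176.0000 ± 32.1302 → (143.87, 208.13).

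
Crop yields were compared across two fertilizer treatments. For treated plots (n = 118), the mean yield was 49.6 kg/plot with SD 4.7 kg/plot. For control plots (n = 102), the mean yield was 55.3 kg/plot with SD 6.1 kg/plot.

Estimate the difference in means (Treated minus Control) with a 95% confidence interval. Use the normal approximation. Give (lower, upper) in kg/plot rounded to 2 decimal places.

Standard errors of each mean: 4.7/√118 = 0.4327 and 6.1/√102 = 0.6040.
SE(x̄₁ − x̄₂) = √(0.4327² + 0.6040²) = 0.7430 for independent samples with unequal variances.
With z* = 1.960, the margin is 1.960 × 0.7430 = 1.4563.
x̄₁ − x̄₂ = 49.6 − 55.3 = -5.7000; the interval is -5.7000 ± 1.4563 = (-7.16, -4.24).

(-7.16, -4.24)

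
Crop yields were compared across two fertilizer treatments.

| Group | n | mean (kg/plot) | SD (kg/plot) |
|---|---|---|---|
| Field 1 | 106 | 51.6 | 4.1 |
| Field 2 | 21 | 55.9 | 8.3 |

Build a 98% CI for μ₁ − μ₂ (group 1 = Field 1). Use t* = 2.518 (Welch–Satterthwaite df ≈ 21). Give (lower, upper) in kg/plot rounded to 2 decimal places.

(-8.97, 0.37)

SE₁ = s₁/√n₁ = 4.1/√106 = 0.3982; SE₂ = 8.3/√21 = 1.8112.
Independent samples, unequal variances: SE_diff = √(SE₁² + SE₂²) = √(0.15856324 + 3.28044544) = 1.8545.
t* = 2.518, so margin of error = 2.518 × 1.8545 = 4.6696.
Difference in means = 51.6 − 55.9 = -4.3000.
-4.3000 ± 4.6696 → (-8.97, 0.37).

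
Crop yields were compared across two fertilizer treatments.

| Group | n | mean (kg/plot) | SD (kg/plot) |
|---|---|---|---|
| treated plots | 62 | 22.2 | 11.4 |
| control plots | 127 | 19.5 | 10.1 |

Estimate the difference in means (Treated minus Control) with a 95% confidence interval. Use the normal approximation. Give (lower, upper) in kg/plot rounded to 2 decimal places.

Per-group SEs: s₁/√n₁ = 11.4/√62 = 1.4478, s₂/√n₂ = 10.1/√127 = 0.8962.
Unpooled SE of the difference: √(2.09612484 + 0.80317444) = 1.7027.
Margin of error = z* · SE = 1.960 × 1.7027 = 3.3373.
x̄₁ − x̄₂ = 22.2 − 19.5 = 2.7000.
CI: 2.7000 ± 3.3373 = (-0.64, 6.04).

(-0.64, 6.04)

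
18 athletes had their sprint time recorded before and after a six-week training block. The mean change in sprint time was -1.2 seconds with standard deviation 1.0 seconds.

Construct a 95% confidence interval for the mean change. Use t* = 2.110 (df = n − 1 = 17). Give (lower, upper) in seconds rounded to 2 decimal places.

Paired design: SE = s_d/√n = 1.0/√18 = 0.2357.
t* = 2.110; margin of error = 2.110 × 0.2357 = 0.4973.
-1.2 ± 0.4973 → (-1.70, -0.70).

(-1.70, -0.70)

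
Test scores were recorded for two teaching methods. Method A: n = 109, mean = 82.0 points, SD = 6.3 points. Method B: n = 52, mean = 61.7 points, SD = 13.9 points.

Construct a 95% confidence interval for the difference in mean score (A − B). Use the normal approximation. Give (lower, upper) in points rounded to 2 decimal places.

(16.34, 24.26)

Per-group SEs: s₁/√n₁ = 6.3/√109 = 0.6034, s₂/√n₂ = 13.9/√52 = 1.9276.
Unpooled SE of the difference: √(0.36409156 + 3.71564176) = 2.0198.
Margin of error = z* · SE = 1.960 × 2.0198 = 3.9588.
x̄₁ − x̄₂ = 82.0 − 61.7 = 20.3000.
CI: 20.3000 ± 3.9588 = (16.34, 24.26).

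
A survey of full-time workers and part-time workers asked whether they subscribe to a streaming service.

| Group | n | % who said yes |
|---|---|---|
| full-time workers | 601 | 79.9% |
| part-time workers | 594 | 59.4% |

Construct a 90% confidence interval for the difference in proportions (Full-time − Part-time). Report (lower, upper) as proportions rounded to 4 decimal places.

SE₁ = √(p̂₁(1−p̂₁)/n₁) = √(0.7990·0.2010/601) = 0.01635; SE₂ = √(0.5940·0.4060/594) = 0.02015.
Independent samples: SE of the difference = √(SE₁² + SE₂²) = √(0.0002673225 + 0.0004060225) = 0.02595.
z* for 90% confidence is 1.645, so the margin of error is 1.645 × 0.02595 = 0.04269.
Point estimate p̂₁ − p̂₂ = 0.7990 − 0.5940 = 0.2050.
0.2050 ± 0.04269 → (0.1623, 0.2477).

(0.1623, 0.2477)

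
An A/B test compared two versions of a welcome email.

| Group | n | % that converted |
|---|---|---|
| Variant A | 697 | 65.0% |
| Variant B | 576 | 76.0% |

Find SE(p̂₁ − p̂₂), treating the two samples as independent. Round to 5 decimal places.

0.02536

The two standard errors are √(0.6500×0.3500/697) = 0.01807 and √(0.7600×0.2400/576) = 0.01780.
Because the samples are independent, SE_diff = √(0.01807² + 0.01780²) = 0.02536.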